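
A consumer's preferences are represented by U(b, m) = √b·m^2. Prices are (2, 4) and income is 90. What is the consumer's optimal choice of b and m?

MU_b = 0.5·b^(-0.5)·m^2 and MU_m = 2·√b·m.
MRS = MU_b/MU_m = (0.25)·m/b.
Tangency: set MRS = p_b/p_m = 2/4 = 0.5.
So (0.25)·m/b = 0.5, i.e. m = 2·b.
Substitute into the budget 2·b + 4·m = 90: 10·b = 90, so b* = 9.
Then m* = 2·9 = 18.

b* = 9, m* = 18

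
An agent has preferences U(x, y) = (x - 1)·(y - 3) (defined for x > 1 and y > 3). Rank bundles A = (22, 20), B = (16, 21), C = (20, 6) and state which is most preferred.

Bundle A

Evaluate utility at each bundle:
U(A) = 357.
U(B) = 270.
U(C) = 57.
Highest utility is A, so A ≻ B ≻ C.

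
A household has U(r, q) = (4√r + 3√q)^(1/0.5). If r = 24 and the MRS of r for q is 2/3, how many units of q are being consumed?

q = 6

For CES with ρ = 0.5, MRS = (4/3)·√(q/r).
Setting (4/3)·√(q/24) = 2/3 gives √(q/24) = 0.5, so q/24 = 0.25 and q = 6.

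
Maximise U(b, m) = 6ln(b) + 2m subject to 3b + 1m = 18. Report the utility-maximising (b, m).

MU_b = 6/b, MU_m = 2.
MRS = 6/b ÷ 2.
Tangency: set MRS = p_b/p_m = 3/1 = 3.
MRS depends only on b: 3/b = 3 ⇒ b* = 3/3 = 1.
From the budget, 1·m = 18 − 3·1 = 15, so m* = 15.

b* = 1, m* = 15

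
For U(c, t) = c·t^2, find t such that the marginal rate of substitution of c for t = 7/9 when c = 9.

MU_c = t^2 and MU_t = 2·c·t.
MRS = MU_c/MU_t = (1/2)·t/c.
Substitute c = 9: MRS = t/18. Setting t/18 = 7/9 gives t = (7/9)·18 = 14.

t = 14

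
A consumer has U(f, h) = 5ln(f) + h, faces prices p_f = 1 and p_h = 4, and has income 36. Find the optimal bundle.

f* = 20, h* = 4

MU_f = 5/f, MU_h = 1.
MRS = 5/f ÷ 1.
Tangency: set MRS = p_f/p_h = 1/4 = 0.25.
MRS depends only on f: 5/f = 0.25 ⇒ f* = 5/0.25 = 20.
From the budget, 4·h = 36 − 1·20 = 16, so h* = 4.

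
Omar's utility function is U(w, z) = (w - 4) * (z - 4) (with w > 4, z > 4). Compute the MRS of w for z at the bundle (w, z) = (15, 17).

MU_w = (z−4), MU_z = (w−4).
MRS = (z−4)/(w−4).
At (15, 17): MRS = 13/11.
The indifference curve has slope −13/11 at this bundle.

MRS = 13/11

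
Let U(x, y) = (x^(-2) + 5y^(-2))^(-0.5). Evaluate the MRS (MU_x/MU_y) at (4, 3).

For CES with ρ = -2, MRS = (1/5)·(y/x)^3.
At (4, 3): MRS = 27/320.
The indifference curve has slope −27/320 at this bundle.

MRS = 27/320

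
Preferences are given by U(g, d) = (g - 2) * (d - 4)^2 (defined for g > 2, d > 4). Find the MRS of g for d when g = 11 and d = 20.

MRS = 8/9

MU_g = (d−4)^2, MU_d = 2·(g−2)·(d−4).
MRS = (1/2)·(d−4)/(g−2).
At (11, 20): MRS = 8/9.
The indifference curve has slope −8/9 at this bundle.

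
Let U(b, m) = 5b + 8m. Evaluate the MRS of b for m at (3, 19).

MU_b = 5, MU_m = 8, so MRS = 5/8 = 0.625 at every bundle.
At (3, 19): MRS = 0.625.
So at (3, 19) the consumer would give up 0.625 units of m for one more unit of b.

MRS = 0.625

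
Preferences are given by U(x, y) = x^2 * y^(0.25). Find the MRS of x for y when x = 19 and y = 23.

MRS = 184/19

MU_x = 2·x·y^(0.25) and MU_y = 0.25·x^2·y^(-0.75).
MRS = MU_x/MU_y = (8)·y/x.
At (19, 23): MRS = 184/19.
That is, one extra unit of x is worth 184/19 units of y at the margin.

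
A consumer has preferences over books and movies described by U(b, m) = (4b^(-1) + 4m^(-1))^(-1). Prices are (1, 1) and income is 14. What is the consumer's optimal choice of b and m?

b* = 7, m* = 7

For CES with ρ = -1, MRS = (m/b)^2.
Tangency: set MRS = p_b/p_m = 1/1 = 1.
So (m/b)^2 = 1; taking the square root, m/b = 1, i.e. m = b.
Substitute into the budget 1·b + 1·m = 14: 2·b = 14, so b* = 7 and m* = 7.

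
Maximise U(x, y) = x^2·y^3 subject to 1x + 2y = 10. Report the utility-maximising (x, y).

MU_x = 2·x·y^3 and MU_y = 3·x^2·y^2.
MRS = MU_x/MU_y = (2/3)·y/x.
Tangency: set MRS = p_x/p_y = 1/2 = 0.5.
So (2/3)·y/x = 0.5, i.e. y = 0.75·x.
Substitute into the budget 1·x + 2·y = 10: 2.5·x = 10, so x* = 4.
Then y* = 0.75·4 = 3.

x* = 4, y* = 3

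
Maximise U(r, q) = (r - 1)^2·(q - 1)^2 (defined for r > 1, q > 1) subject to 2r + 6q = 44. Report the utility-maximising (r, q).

MU_r = 2·(r−1)·(q−1)^2, MU_q = 2·(r−1)^2·(q−1).
MRS = (q−1)/(r−1).
Tangency: set MRS = p_r/p_q = 2/6 = 1/3.
So (q − 1)/(r − 1) = 1/3, i.e. (q − 1) = (1/3)·(r − 1).
Rewrite the budget in excess-of-subsistence terms: 2·(r − 1) + 6·(q − 1) = 44 − 2·1 − 6·1 = 36.
Substituting, 4·(r − 1) = 36, so r − 1 = 9 and r* = 10.
Then q − 1 = (1/3)·9 = 3, so q* = 4.

r* = 10, q* = 4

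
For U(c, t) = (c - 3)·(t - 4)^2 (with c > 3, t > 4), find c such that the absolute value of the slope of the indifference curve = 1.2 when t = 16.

MU_c = (t−4)^2, MU_t = 2·(c−3)·(t−4).
MRS = (1/2)·(t−4)/(c−3).
Substitute t = 16: MRS = 6/(c − 3). Setting this equal to 1.2 gives c − 3 = 6/1.2 = 5, so c = 8.

c = 8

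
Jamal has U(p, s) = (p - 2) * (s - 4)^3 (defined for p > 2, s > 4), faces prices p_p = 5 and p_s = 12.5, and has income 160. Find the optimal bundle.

p* = 7, s* = 10

MU_p = (s−4)^3, MU_s = 3·(p−2)·(s−4)^2.
MRS = (1/3)·(s−4)/(p−2).
Tangency: set MRS = p_p/p_s = 5/12.5 = 0.4.
So (1/3)·(s − 4)/(p − 2) = 0.4, i.e. (s − 4) = 1.2·(p − 2).
Rewrite the budget in excess-of-subsistence terms: 5·(p − 2) + 12.5·(s − 4) = 160 − 5·2 − 12.5·4 = 100.
Substituting, 20·(p − 2) = 100, so p − 2 = 5 and p* = 7.
Then s − 4 = 1.2·5 = 6, so s* = 10.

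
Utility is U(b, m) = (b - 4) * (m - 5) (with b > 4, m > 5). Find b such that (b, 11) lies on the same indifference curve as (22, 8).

U(22, 8) = 54.
Set U(b, 11) = 54 and solve.
With m = 11: (11 − 5) = 6, so (b − 4) = 54/6 = 9.
So b = 4 + 9 = 13.
Check: U(13, 11) = 54.

b = 13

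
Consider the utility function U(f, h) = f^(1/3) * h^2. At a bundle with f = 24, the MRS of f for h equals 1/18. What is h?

h = 8

MU_f = 1/3·f^(-2/3)·h^2 and MU_h = 2·f^(1/3)·h.
MRS = MU_f/MU_h = (1/6)·h/f.
Substitute f = 24: MRS = h/144. Setting h/144 = 1/18 gives h = (1/18)·144 = 8.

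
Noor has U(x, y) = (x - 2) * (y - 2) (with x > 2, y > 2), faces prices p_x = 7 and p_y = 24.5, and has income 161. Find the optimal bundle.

MU_x = (y−2), MU_y = (x−2).
MRS = (y−2)/(x−2).
Tangency: set MRS = p_x/p_y = 7/24.5 = 2/7.
So (y − 2)/(x − 2) = 2/7, i.e. (y − 2) = (2/7)·(x − 2).
Rewrite the budget in excess-of-subsistence terms: 7·(x − 2) + 24.5·(y − 2) = 161 − 7·2 − 24.5·2 = 98.
Substituting, 14·(x − 2) = 98, so x − 2 = 7 and x* = 9.
Then y − 2 = (2/7)·7 = 2, so y* = 4.

x* = 9, y* = 4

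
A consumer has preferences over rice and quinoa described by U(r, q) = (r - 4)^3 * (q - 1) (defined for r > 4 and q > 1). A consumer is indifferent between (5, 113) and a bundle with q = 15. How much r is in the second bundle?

U(5, 113) = 112.
Set U(r, 15) = 112 and solve.
With q = 15: (15 − 1) = 14, so (r − 4)^3 = 112/14 = 8.
Taking the cube root (with r > 4): r − 4 = 2, so r = 6.
Check: U(6, 15) = 112.

r = 6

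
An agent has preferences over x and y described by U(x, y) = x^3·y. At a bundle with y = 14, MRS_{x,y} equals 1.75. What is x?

x = 24

MU_x = 3·x^2·y and MU_y = x^3.
MRS = MU_x/MU_y = (3/1)·y/x.
Substitute y = 14: MRS = 42/x. Setting 42/x = 1.75 gives x = 42/1.75 = 24.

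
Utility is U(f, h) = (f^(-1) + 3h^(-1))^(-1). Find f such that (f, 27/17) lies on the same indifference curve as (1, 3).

f = 9

U depends on (f, h) only through S = f^(-1) + 3h^(-1), so equal utility means equal S. At (1, 3): S = 2.
With h = 27/17: 3·(27/17)^(-1) = 17/9, so f^(-1) = 2 − 17/9 = 1/9.
Hence f = 1/(1/9) = 9.
Check: U(9, 27/17) = 0.5.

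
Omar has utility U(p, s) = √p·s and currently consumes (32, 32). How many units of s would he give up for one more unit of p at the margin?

MRS = 0.5

MU_p = 0.5·p^(-0.5)·s and MU_s = √p.
MRS = MU_p/MU_s = (0.5)·s/p.
At (32, 32): MRS = 0.5.
That is, one extra unit of p is worth 0.5 units of s at the margin.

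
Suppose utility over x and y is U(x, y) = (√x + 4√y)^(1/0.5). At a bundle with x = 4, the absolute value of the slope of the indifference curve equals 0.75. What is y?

y = 36

For CES with ρ = 0.5, MRS = (1/4)·√(y/x).
Setting (1/4)·√(y/4) = 0.75 gives √(y/4) = 3, so y/4 = 9 and y = 36.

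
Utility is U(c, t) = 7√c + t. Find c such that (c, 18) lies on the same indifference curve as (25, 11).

c = 16

U(25, 11) = 46.
Set U(c, 18) = 46 and solve.
With t = 18: 7√c = 46 − 18 = 28, so √c = 4 and c = 16.
Check: U(16, 18) = 46.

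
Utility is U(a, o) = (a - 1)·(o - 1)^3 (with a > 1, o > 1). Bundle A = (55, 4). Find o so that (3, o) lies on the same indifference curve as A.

o = 10

U(55, 4) = 1458.
Set U(3, o) = 1458 and solve.
With a = 3: (3 − 1) = 2, so (o − 1)^3 = 1458/2 = 729.
Taking the cube root (with o > 1): o − 1 = 9, so o = 10.
Check: U(3, 10) = 1458.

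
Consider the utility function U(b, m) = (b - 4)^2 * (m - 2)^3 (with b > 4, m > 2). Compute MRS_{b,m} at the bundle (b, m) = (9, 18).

MRS = 32/15

MU_b = 2·(b−4)·(m−2)^3, MU_m = 3·(b−4)^2·(m−2)^2.
MRS = (2/3)·(m−2)/(b−4).
At (9, 18): MRS = 32/15.
That is, one extra unit of b is worth 32/15 units of m at the margin.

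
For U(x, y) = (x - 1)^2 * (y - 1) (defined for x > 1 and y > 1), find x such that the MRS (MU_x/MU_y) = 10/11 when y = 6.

x = 12

MU_x = 2·(x−1)·(y−1), MU_y = (x−1)^2.
MRS = (2/1)·(y−1)/(x−1).
Substitute y = 6: MRS = 10/(x − 1). Setting this equal to 10/11 gives x − 1 = 10/(10/11) = 11, so x = 12.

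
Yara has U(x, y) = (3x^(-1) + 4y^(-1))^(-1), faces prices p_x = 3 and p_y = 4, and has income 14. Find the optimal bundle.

x* = 2, y* = 2

For CES with ρ = -1, MRS = (3/4)·(y/x)^2.
Tangency: set MRS = p_x/p_y = 3/4 = 0.75.
So (y/x)^2 = 1; taking the square root, y/x = 1, i.e. y = x.
Substitute into the budget 3·x + 4·y = 14: 7·x = 14, so x* = 2 and y* = 2.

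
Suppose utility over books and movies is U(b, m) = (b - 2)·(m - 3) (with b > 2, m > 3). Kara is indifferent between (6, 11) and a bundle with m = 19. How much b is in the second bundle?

U(6, 11) = 32.
Set U(b, 19) = 32 and solve.
With m = 19: (19 − 3) = 16, so (b − 2) = 32/16 = 2.
So b = 2 + 2 = 4.
Check: U(4, 19) = 32.

b = 4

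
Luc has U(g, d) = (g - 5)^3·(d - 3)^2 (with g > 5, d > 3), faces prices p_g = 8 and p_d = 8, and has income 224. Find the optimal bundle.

g* = 17, d* = 11

MU_g = 3·(g−5)^2·(d−3)^2, MU_d = 2·(g−5)^3·(d−3).
MRS = (3/2)·(d−3)/(g−5).
Tangency: set MRS = p_g/p_d = 8/8 = 1.
So (3/2)·(d − 3)/(g − 5) = 1, i.e. (d − 3) = (2/3)·(g − 5).
Rewrite the budget in excess-of-subsistence terms: 8·(g − 5) + 8·(d − 3) = 224 − 8·5 − 8·3 = 160.
Substituting, (40/3)·(g − 5) = 160, so g − 5 = 12 and g* = 17.
Then d − 3 = (2/3)·12 = 8, so d* = 11.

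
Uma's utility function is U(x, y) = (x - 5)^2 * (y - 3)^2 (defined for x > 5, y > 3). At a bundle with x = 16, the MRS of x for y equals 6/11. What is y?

MU_x = 2·(x−5)·(y−3)^2, MU_y = 2·(x−5)^2·(y−3).
MRS = (y−3)/(x−5).
Substitute x = 16: MRS = (y − 3)/11. Setting this equal to 6/11 gives y − 3 = (6/11)·11 = 6, so y = 9.

y = 9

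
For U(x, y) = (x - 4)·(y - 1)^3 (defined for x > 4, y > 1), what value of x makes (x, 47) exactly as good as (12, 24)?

x = 5

U(12, 24) = 97336.
Set U(x, 47) = 97336 and solve.
With y = 47: (47 − 1)^3 = 97336, so (x − 4) = 97336/97336 = 1.
So x = 4 + 1 = 5.
Check: U(5, 47) = 97336.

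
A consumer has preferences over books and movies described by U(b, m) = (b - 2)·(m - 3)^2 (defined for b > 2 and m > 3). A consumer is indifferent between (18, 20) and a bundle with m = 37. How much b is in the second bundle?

b = 6

U(18, 20) = 4624.
Set U(b, 37) = 4624 and solve.
With m = 37: (37 − 3)^2 = 1156, so (b − 2) = 4624/1156 = 4.
So b = 2 + 4 = 6.
Check: U(6, 37) = 4624.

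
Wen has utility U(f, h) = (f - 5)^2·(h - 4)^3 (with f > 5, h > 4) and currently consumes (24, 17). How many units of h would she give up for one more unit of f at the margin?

MU_f = 2·(f−5)·(h−4)^3, MU_h = 3·(f−5)^2·(h−4)^2.
MRS = (2/3)·(h−4)/(f−5).
At (24, 17): MRS = 26/57.
That is, one extra unit of f is worth 26/57 units of h at the margin.

MRS = 26/57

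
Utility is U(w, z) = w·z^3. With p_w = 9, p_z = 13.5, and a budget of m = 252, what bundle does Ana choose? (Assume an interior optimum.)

w* = 7, z* = 14

MU_w = z^3 and MU_z = 3·w·z^2.
MRS = MU_w/MU_z = (1/3)·z/w.
Tangency: set MRS = p_w/p_z = 9/13.5 = 2/3.
So (1/3)·z/w = 2/3, i.e. z = 2·w.
Substitute into the budget 9·w + 13.5·z = 252: 36·w = 252, so w* = 7.
Then z* = 2·7 = 14.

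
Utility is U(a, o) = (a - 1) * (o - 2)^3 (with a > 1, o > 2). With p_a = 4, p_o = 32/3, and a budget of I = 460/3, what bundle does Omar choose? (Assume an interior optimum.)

a* = 9, o* = 11

MU_a = (o−2)^3, MU_o = 3·(a−1)·(o−2)^2.
MRS = (1/3)·(o−2)/(a−1).
Tangency: set MRS = p_a/p_o = 4/(32/3) = 0.375.
So (1/3)·(o − 2)/(a − 1) = 0.375, i.e. (o − 2) = 1.125·(a − 1).
Rewrite the budget in excess-of-subsistence terms: 4·(a − 1) + (32/3)·(o − 2) = 460/3 − 4·1 − (32/3)·2 = 128.
Substituting, 16·(a − 1) = 128, so a − 1 = 8 and a* = 9.
Then o − 2 = 1.125·8 = 9, so o* = 11.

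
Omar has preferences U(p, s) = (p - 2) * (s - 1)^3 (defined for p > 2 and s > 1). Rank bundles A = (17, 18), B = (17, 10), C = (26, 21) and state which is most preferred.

Evaluate utility at each bundle:
U(A) = 73695.
U(B) = 10935.
U(C) = 192000.
Highest utility is C, so C ≻ A ≻ B.

Bundle C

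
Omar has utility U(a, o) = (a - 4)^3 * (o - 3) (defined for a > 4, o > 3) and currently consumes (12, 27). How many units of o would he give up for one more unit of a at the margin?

MU_a = 3·(a−4)^2·(o−3), MU_o = (a−4)^3.
MRS = (3/1)·(o−3)/(a−4).
At (12, 27): MRS = 9.
So at (12, 27) the consumer would give up 9 units of o for one more unit of a.

MRS = 9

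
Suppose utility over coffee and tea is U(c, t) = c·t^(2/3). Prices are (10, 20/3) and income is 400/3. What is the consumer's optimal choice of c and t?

MU_c = t^(2/3) and MU_t = 2/3·c·t^(-1/3).
MRS = MU_c/MU_t = (1.5)·t/c.
Tangency: set MRS = p_c/p_t = 10/(20/3) = 1.5.
So (1.5)·t/c = 1.5, i.e. t = c.
Substitute into the budget 10·c + (20/3)·t = 400/3: (50/3)·c = 400/3, so c* = 8.
Then t* = 8.

c* = 8, t* = 8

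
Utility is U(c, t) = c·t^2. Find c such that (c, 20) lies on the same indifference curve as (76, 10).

U(76, 10) = 7600.
Set U(c, 20) = 7600 and solve.
With t = 20: 20^2 = 400, so c = 7600/400 = 19.
Check: U(19, 20) = 7600.

c = 19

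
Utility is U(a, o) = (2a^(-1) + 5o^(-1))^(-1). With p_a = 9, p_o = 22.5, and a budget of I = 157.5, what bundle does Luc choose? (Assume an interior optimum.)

For CES with ρ = -1, MRS = (2/5)·(o/a)^2.
Tangency: set MRS = p_a/p_o = 9/22.5 = 0.4.
So (o/a)^2 = 1; taking the square root, o/a = 1, i.e. o = a.
Substitute into the budget 9·a + 22.5·o = 157.5: 31.5·a = 157.5, so a* = 5 and o* = 5.

a* = 5, o* = 5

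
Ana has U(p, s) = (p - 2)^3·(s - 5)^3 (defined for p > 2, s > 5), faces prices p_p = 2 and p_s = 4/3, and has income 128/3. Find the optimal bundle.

MU_p = 3·(p−2)^2·(s−5)^3, MU_s = 3·(p−2)^3·(s−5)^2.
MRS = (s−5)/(p−2).
Tangency: set MRS = p_p/p_s = 2/(4/3) = 1.5.
So (s − 5)/(p − 2) = 1.5, i.e. (s − 5) = 1.5·(p − 2).
Rewrite the budget in excess-of-subsistence terms: 2·(p − 2) + (4/3)·(s − 5) = 128/3 − 2·2 − (4/3)·5 = 32.
Substituting, 4·(p − 2) = 32, so p − 2 = 8 and p* = 10.
Then s − 5 = 1.5·8 = 12, so s* = 17.

p* = 10, s* = 17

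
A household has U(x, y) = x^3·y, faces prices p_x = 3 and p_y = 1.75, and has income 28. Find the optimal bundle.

x* = 7, y* = 4

MU_x = 3·x^2·y and MU_y = x^3.
MRS = MU_x/MU_y = (3/1)·y/x.
Tangency: set MRS = p_x/p_y = 3/1.75 = 12/7.
So (3/1)·y/x = 12/7, i.e. y = (4/7)·x.
Substitute into the budget 3·x + 1.75·y = 28: 4·x = 28, so x* = 7.
Then y* = (4/7)·7 = 4.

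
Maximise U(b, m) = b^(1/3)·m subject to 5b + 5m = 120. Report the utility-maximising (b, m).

MU_b = 1/3·b^(-2/3)·m and MU_m = b^(1/3).
MRS = MU_b/MU_m = (1/3)·m/b.
Tangency: set MRS = p_b/p_m = 5/5 = 1.
So (1/3)·m/b = 1, i.e. m = 3·b.
Substitute into the budget 5·b + 5·m = 120: 20·b = 120, so b* = 6.
Then m* = 3·6 = 18.

b* = 6, m* = 18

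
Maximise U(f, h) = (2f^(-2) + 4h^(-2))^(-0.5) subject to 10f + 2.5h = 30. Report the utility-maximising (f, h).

f* = 2, h* = 4

For CES with ρ = -2, MRS = (2/4)·(h/f)^3.
Tangency: set MRS = p_f/p_h = 10/2.5 = 4.
So (h/f)^3 = 8; taking the cube root, h/f = 2, i.e. h = 2·f.
Substitute into the budget 10·f + 2.5·h = 30: 15·f = 30, so f* = 2 and h* = 2·2 = 4.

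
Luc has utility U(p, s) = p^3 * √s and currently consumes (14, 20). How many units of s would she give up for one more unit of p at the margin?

MU_p = 3·p^2·√s and MU_s = 0.5·p^3·s^(-0.5).
MRS = MU_p/MU_s = (6)·s/p.
At (14, 20): MRS = 60/7.
So at (14, 20) the consumer would give up 60/7 units of s for one more unit of p.

MRS = 60/7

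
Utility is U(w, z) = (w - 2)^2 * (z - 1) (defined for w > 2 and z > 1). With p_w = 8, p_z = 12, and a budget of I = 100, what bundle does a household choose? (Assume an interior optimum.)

w* = 8, z* = 3

MU_w = 2·(w−2)·(z−1), MU_z = (w−2)^2.
MRS = (2/1)·(z−1)/(w−2).
Tangency: set MRS = p_w/p_z = 8/12 = 2/3.
So (2/1)·(z − 1)/(w − 2) = 2/3, i.e. (z − 1) = (1/3)·(w − 2).
Rewrite the budget in excess-of-subsistence terms: 8·(w − 2) + 12·(z − 1) = 100 − 8·2 − 12·1 = 72.
Substituting, 12·(w − 2) = 72, so w − 2 = 6 and w* = 8.
Then z − 1 = (1/3)·6 = 2, so z* = 3.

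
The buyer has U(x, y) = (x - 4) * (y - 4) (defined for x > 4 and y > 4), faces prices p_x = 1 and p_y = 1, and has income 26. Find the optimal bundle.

MU_x = (y−4), MU_y = (x−4).
MRS = (y−4)/(x−4).
Tangency: set MRS = p_x/p_y = 1/1 = 1.
So (y − 4)/(x − 4) = 1, i.e. (y − 4) = (x − 4).
Rewrite the budget in excess-of-subsistence terms: 1·(x − 4) + 1·(y − 4) = 26 − 1·4 − 1·4 = 18.
Substituting, 2·(x − 4) = 18, so x − 4 = 9 and x* = 13.
Then y − 4 = 9, so y* = 13.

x* = 13, y* = 13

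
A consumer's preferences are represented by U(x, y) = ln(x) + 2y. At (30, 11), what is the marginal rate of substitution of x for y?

MRS = 1/60

MU_x = 1/x, MU_y = 2.
MRS = 1/x ÷ 2.
At (30, 11): MRS = 1/60.
That is, one extra unit of x is worth 1/60 units of y at the margin.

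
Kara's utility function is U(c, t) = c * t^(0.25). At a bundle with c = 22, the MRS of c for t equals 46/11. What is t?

MU_c = t^(0.25) and MU_t = 0.25·c·t^(-0.75).
MRS = MU_c/MU_t = (4)·t/c.
Substitute c = 22: MRS = t/5.5. Setting t/5.5 = 46/11 gives t = (46/11)·5.5 = 23.

t = 23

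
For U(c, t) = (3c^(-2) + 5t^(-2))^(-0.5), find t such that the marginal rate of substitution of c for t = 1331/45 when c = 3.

t = 11

For CES with ρ = -2, MRS = (3/5)·(t/c)^3.
Setting (3/5)·(t/3)^3 = 1331/45 gives (t/3)^3 = 1331/27, so t/3 = 11/3 and t = 11.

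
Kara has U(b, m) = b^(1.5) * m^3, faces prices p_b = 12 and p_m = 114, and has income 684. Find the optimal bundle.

b* = 19, m* = 4

MU_b = 1.5·√b·m^3 and MU_m = 3·b^(1.5)·m^2.
MRS = MU_b/MU_m = (0.5)·m/b.
Tangency: set MRS = p_b/p_m = 12/114 = 2/19.
So (0.5)·m/b = 2/19, i.e. m = (4/19)·b.
Substitute into the budget 12·b + 114·m = 684: 36·b = 684, so b* = 19.
Then m* = (4/19)·19 = 4.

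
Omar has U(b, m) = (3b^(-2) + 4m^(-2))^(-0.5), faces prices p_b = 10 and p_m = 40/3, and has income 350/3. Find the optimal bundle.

b* = 5, m* = 5

For CES with ρ = -2, MRS = (3/4)·(m/b)^3.
Tangency: set MRS = p_b/p_m = 10/(40/3) = 0.75.
So (m/b)^3 = 1; taking the cube root, m/b = 1, i.e. m = b.
Substitute into the budget 10·b + (40/3)·m = 350/3: (70/3)·b = 350/3, so b* = 5 and m* = 5.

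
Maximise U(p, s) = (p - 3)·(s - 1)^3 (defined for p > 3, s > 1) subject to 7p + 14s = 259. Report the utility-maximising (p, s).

MU_p = (s−1)^3, MU_s = 3·(p−3)·(s−1)^2.
MRS = (1/3)·(s−1)/(p−3).
Tangency: set MRS = p_p/p_s = 7/14 = 0.5.
So (1/3)·(s − 1)/(p − 3) = 0.5, i.e. (s − 1) = 1.5·(p − 3).
Rewrite the budget in excess-of-subsistence terms: 7·(p − 3) + 14·(s − 1) = 259 − 7·3 − 14·1 = 224.
Substituting, 28·(p − 3) = 224, so p − 3 = 8 and p* = 11.
Then s − 1 = 1.5·8 = 12, so s* = 13.

p* = 11, s* = 13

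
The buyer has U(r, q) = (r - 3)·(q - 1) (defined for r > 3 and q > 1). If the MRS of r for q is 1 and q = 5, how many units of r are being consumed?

MU_r = (q−1), MU_q = (r−3).
MRS = (q−1)/(r−3).
Substitute q = 5: MRS = 4/(r − 3). Setting this equal to 1 gives r − 3 = 4/1 = 4, so r = 7.

r = 7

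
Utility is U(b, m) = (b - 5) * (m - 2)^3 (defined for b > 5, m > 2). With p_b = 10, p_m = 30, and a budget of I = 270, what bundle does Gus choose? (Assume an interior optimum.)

b* = 9, m* = 6

MU_b = (m−2)^3, MU_m = 3·(b−5)·(m−2)^2.
MRS = (1/3)·(m−2)/(b−5).
Tangency: set MRS = p_b/p_m = 10/30 = 1/3.
So (1/3)·(m − 2)/(b − 5) = 1/3, i.e. (m − 2) = (b − 5).
Rewrite the budget in excess-of-subsistence terms: 10·(b − 5) + 30·(m − 2) = 270 − 10·5 − 30·2 = 160.
Substituting, 40·(b − 5) = 160, so b − 5 = 4 and b* = 9.
Then m − 2 = 4, so m* = 6.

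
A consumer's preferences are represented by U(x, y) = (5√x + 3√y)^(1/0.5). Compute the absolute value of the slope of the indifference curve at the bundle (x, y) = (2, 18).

For CES with ρ = 0.5, MRS = (5/3)·√(y/x).
At (2, 18): MRS = 5.
So at (2, 18) the consumer would give up 5 units of y for one more unit of x.

MRS = 5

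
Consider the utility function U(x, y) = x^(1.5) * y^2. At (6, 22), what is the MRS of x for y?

MU_x = 1.5·√x·y^2 and MU_y = 2·x^(1.5)·y.
MRS = MU_x/MU_y = (0.75)·y/x.
At (6, 22): MRS = 2.75.
That is, one extra unit of x is worth 2.75 units of y at the margin.

MRS = 2.75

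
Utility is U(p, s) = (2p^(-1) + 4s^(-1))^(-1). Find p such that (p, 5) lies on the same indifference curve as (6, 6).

U depends on (p, s) only through S = 2p^(-1) + 4s^(-1), so equal utility means equal S. At (6, 6): S = 1.
With s = 5: 4·5^(-1) = 0.8, so 2p^(-1) = 1 − 0.8 = 0.2, i.e. p^(-1) = 0.1.
Hence p = 1/0.1 = 10.
Check: U(10, 5) = 1.

p = 10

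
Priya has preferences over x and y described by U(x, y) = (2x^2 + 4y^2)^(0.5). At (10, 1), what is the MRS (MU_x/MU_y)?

For CES with ρ = 2, MRS = (2/4)·(y/x)^(-1).
At (10, 1): MRS = 5.
So at (10, 1) the consumer would give up 5 units of y for one more unit of x.

MRS = 5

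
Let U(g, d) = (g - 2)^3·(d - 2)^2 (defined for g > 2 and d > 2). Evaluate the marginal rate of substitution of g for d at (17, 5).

MRS = 0.3

MU_g = 3·(g−2)^2·(d−2)^2, MU_d = 2·(g−2)^3·(d−2).
MRS = (3/2)·(d−2)/(g−2).
At (17, 5): MRS = 0.3.
The indifference curve has slope −0.3 at this bundle.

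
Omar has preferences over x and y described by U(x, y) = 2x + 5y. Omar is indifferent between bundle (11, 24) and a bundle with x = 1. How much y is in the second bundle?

U(11, 24) = 142.
Set U(1, y) = 142 and solve.
2·1 + 5y = 142 ⇒ 5y = 140 ⇒ y = 28.
Check: U(1, 28) = 142.

y = 28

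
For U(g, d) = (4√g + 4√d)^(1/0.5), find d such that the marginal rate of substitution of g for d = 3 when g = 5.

For CES with ρ = 0.5, MRS = √(d/g).
Setting √(d/5) = 3 gives d/5 = 9 and d = 45.

d = 45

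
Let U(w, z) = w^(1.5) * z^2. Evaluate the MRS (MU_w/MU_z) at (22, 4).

MRS = 3/22

MU_w = 1.5·√w·z^2 and MU_z = 2·w^(1.5)·z.
MRS = MU_w/MU_z = (0.75)·z/w.
At (22, 4): MRS = 3/22.
The indifference curve has slope −3/22 at this bundle.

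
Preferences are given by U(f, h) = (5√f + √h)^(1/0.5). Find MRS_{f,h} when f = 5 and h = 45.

For CES with ρ = 0.5, MRS = (5/1)·√(h/f).
At (5, 45): MRS = 15.
That is, one extra unit of f is worth 15 units of h at the margin.

MRS = 15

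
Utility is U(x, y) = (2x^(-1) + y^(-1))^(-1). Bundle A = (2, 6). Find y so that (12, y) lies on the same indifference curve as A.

y = 1

U depends on (x, y) only through S = 2x^(-1) + y^(-1), so equal utility means equal S. At (2, 6): S = 7/6.
With x = 12: 2·12^(-1) = 1/6, so y^(-1) = 7/6 − 1/6 = 1.
Hence y = 1/1 = 1.
Check: U(12, 1) = 0.8571.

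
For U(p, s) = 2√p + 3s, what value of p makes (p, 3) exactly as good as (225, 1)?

p = 144

U(225, 1) = 33.
Set U(p, 3) = 33 and solve.
With s = 3: 2√p = 33 − 3·3 = 24, so √p = 12 and p = 144.
Check: U(144, 3) = 33.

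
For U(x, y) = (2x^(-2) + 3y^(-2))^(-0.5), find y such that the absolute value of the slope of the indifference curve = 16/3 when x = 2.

y = 4

For CES with ρ = -2, MRS = (2/3)·(y/x)^3.
Setting (2/3)·(y/2)^3 = 16/3 gives (y/2)^3 = 8, so y/2 = 2 and y = 4.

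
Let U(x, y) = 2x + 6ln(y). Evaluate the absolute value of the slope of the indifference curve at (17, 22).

MU_x = 2, MU_y = 6/y.
MRS = 2 ÷ (6/y).
At (17, 22): MRS = 22/3.
That is, one extra unit of x is worth 22/3 units of y at the margin.

MRS = 22/3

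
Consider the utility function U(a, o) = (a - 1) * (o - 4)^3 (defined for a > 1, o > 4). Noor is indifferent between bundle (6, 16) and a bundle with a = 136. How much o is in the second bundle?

U(6, 16) = 8640.
Set U(136, o) = 8640 and solve.
With a = 136: (136 − 1) = 135, so (o − 4)^3 = 8640/135 = 64.
Taking the cube root (with o > 4): o − 4 = 4, so o = 8.
Check: U(136, 8) = 8640.

o = 8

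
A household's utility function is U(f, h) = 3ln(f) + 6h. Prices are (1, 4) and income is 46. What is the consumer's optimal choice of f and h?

MU_f = 3/f, MU_h = 6.
MRS = 3/f ÷ 6.
Tangency: set MRS = p_f/p_h = 1/4 = 0.25.
MRS depends only on f: 0.5/f = 0.25 ⇒ f* = 0.5/0.25 = 2.
From the budget, 4·h = 46 − 1·2 = 44, so h* = 11.

f* = 2, h* = 11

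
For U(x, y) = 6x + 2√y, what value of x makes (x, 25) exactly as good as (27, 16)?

x = 80/3

U(27, 16) = 170.
Set U(x, 25) = 170 and solve.
With y = 25: √25 = 5, so 6x = 170 − 2·5 = 160 and x = 80/3.
Check: U(80/3, 25) = 170.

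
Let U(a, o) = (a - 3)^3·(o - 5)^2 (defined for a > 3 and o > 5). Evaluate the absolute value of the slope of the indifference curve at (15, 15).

MRS = 1.25

MU_a = 3·(a−3)^2·(o−5)^2, MU_o = 2·(a−3)^3·(o−5).
MRS = (3/2)·(o−5)/(a−3).
At (15, 15): MRS = 1.25.
So at (15, 15) the consumer would give up 1.25 units of o for one more unit of a.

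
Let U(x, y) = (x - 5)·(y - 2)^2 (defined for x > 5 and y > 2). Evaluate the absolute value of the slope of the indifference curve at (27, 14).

MU_x = (y−2)^2, MU_y = 2·(x−5)·(y−2).
MRS = (1/2)·(y−2)/(x−5).
At (27, 14): MRS = 3/11.
So at (27, 14) the consumer would give up 3/11 units of y for one more unit of x.

MRS = 3/11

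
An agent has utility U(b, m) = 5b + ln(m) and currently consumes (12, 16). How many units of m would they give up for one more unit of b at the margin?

MU_b = 5, MU_m = 1/m.
MRS = 5 ÷ (1/m).
At (12, 16): MRS = 80.
That is, one extra unit of b is worth 80 units of m at the margin.

MRS = 80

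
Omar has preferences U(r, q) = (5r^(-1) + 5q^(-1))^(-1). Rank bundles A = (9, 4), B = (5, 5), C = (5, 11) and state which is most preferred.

Evaluate utility at each bundle:
U(A) = 0.554.
U(B) = 0.500.
U(C) = 0.688.
Highest utility is C, so C ≻ A ≻ B.

Bundle C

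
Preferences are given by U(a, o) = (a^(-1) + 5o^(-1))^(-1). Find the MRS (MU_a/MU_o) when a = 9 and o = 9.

MRS = 0.2

For CES with ρ = -1, MRS = (1/5)·(o/a)^2.
At (9, 9): MRS = 0.2.
That is, one extra unit of a is worth 0.2 units of o at the margin.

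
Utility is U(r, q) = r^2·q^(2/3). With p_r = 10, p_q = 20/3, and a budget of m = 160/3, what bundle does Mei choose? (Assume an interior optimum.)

MU_r = 2·r·q^(2/3) and MU_q = 2/3·r^2·q^(-1/3).
MRS = MU_r/MU_q = (3)·q/r.
Tangency: set MRS = p_r/p_q = 10/(20/3) = 1.5.
So (3)·q/r = 1.5, i.e. q = 0.5·r.
Substitute into the budget 10·r + (20/3)·q = 160/3: (40/3)·r = 160/3, so r* = 4.
Then q* = 0.5·4 = 2.

r* = 4, q* = 2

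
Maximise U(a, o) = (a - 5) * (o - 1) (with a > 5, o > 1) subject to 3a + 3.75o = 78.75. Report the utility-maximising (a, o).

a* = 15, o* = 9

MU_a = (o−1), MU_o = (a−5).
MRS = (o−1)/(a−5).
Tangency: set MRS = p_a/p_o = 3/3.75 = 0.8.
So (o − 1)/(a − 5) = 0.8, i.e. (o − 1) = 0.8·(a − 5).
Rewrite the budget in excess-of-subsistence terms: 3·(a − 5) + 3.75·(o − 1) = 78.75 − 3·5 − 3.75·1 = 60.
Substituting, 6·(a − 5) = 60, so a − 5 = 10 and a* = 15.
Then o − 1 = 0.8·10 = 8, so o* = 9.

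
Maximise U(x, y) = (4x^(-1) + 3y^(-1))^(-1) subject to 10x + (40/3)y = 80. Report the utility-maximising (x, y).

x* = 4, y* = 3

For CES with ρ = -1, MRS = (4/3)·(y/x)^2.
Tangency: set MRS = p_x/p_y = 10/(40/3) = 0.75.
So (y/x)^2 = 9/16; taking the square root, y/x = 0.75, i.e. y = 0.75·x.
Substitute into the budget 10·x + (40/3)·y = 80: 20·x = 80, so x* = 4 and y* = 0.75·4 = 3.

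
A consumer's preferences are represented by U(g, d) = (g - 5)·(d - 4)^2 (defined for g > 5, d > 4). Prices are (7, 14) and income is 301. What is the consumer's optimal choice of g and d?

g* = 15, d* = 14

MU_g = (d−4)^2, MU_d = 2·(g−5)·(d−4).
MRS = (1/2)·(d−4)/(g−5).
Tangency: set MRS = p_g/p_d = 7/14 = 0.5.
So (1/2)·(d − 4)/(g − 5) = 0.5, i.e. (d − 4) = (g − 5).
Rewrite the budget in excess-of-subsistence terms: 7·(g − 5) + 14·(d − 4) = 301 − 7·5 − 14·4 = 210.
Substituting, 21·(g − 5) = 210, so g − 5 = 10 and g* = 15.
Then d − 4 = 10, so d* = 14.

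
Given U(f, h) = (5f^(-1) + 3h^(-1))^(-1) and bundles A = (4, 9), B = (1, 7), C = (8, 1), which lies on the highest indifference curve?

Evaluate utility at each bundle:
U(A) = 0.632.
U(B) = 0.184.
U(C) = 0.276.
Highest utility is A, so A ≻ C ≻ B.

Bundle A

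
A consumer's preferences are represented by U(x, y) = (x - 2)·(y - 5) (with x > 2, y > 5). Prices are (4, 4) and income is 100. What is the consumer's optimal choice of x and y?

x* = 11, y* = 14

MU_x = (y−5), MU_y = (x−2).
MRS = (y−5)/(x−2).
Tangency: set MRS = p_x/p_y = 4/4 = 1.
So (y − 5)/(x − 2) = 1, i.e. (y − 5) = (x − 2).
Rewrite the budget in excess-of-subsistence terms: 4·(x − 2) + 4·(y − 5) = 100 − 4·2 − 4·5 = 72.
Substituting, 8·(x − 2) = 72, so x − 2 = 9 and x* = 11.
Then y − 5 = 9, so y* = 14.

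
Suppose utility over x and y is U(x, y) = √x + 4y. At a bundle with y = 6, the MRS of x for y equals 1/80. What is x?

x = 100

MU_x = 1/(2√x), MU_y = 4.
MRS = 1/(2√x) ÷ 4.
MRS depends only on x: 0.125/√x = 1/80 ⇒ √x = 0.125/(1/80) = 10 ⇒ x = 100.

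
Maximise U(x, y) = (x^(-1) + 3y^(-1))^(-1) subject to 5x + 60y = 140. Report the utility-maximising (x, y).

x* = 4, y* = 2

For CES with ρ = -1, MRS = (1/3)·(y/x)^2.
Tangency: set MRS = p_x/p_y = 5/60 = 1/12.
So (y/x)^2 = 0.25; taking the square root, y/x = 0.5, i.e. y = 0.5·x.
Substitute into the budget 5·x + 60·y = 140: 35·x = 140, so x* = 4 and y* = 0.5·4 = 2.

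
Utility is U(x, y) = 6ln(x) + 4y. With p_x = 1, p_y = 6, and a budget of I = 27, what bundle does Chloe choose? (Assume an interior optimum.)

MU_x = 6/x, MU_y = 4.
MRS = 6/x ÷ 4.
Tangency: set MRS = p_x/p_y = 1/6.
MRS depends only on x: 1.5/x = 1/6 ⇒ x* = 1.5/(1/6) = 9.
From the budget, 6·y = 27 − 1·9 = 18, so y* = 3.

x* = 9, y* = 3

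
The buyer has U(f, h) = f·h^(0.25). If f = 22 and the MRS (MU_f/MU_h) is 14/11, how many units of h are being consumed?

h = 7

MU_f = h^(0.25) and MU_h = 0.25·f·h^(-0.75).
MRS = MU_f/MU_h = (4)·h/f.
Substitute f = 22: MRS = h/5.5. Setting h/5.5 = 14/11 gives h = (14/11)·5.5 = 7.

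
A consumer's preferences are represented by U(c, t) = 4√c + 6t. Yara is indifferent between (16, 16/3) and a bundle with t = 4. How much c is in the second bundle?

U(16, 16/3) = 48.
Set U(c, 4) = 48 and solve.
With t = 4: 4√c = 48 − 6·4 = 24, so √c = 6 and c = 36.
Check: U(36, 4) = 48.

c = 36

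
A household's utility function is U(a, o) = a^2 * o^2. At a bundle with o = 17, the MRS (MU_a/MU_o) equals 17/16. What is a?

a = 16

MU_a = 2·a·o^2 and MU_o = 2·a^2·o.
MRS = MU_a/MU_o = o/a.
Substitute o = 17: MRS = 17/a. Setting 17/a = 17/16 gives a = 17/(17/16) = 16.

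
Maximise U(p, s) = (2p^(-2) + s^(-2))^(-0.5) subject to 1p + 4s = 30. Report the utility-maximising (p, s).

p* = 10, s* = 5

For CES with ρ = -2, MRS = (2/1)·(s/p)^3.
Tangency: set MRS = p_p/p_s = 1/4 = 0.25.
So (s/p)^3 = 0.125; taking the cube root, s/p = 0.5, i.e. s = 0.5·p.
Substitute into the budget 1·p + 4·s = 30: 3·p = 30, so p* = 10 and s* = 0.5·10 = 5.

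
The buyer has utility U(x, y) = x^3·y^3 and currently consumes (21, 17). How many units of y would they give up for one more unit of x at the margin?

MU_x = 3·x^2·y^3 and MU_y = 3·x^3·y^2.
MRS = MU_x/MU_y = y/x.
At (21, 17): MRS = 17/21.
So at (21, 17) the consumer would give up 17/21 units of y for one more unit of x.

MRS = 17/21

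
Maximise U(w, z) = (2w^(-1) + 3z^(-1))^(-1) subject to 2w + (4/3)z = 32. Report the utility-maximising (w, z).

For CES with ρ = -1, MRS = (2/3)·(z/w)^2.
Tangency: set MRS = p_w/p_z = 2/(4/3) = 1.5.
So (z/w)^2 = 2.25; taking the square root, z/w = 1.5, i.e. z = 1.5·w.
Substitute into the budget 2·w + (4/3)·z = 32: 4·w = 32, so w* = 8 and z* = 1.5·8 = 12.

w* = 8, z* = 12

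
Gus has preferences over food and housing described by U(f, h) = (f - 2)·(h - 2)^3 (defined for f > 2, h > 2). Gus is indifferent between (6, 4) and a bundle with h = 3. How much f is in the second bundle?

f = 34

U(6, 4) = 32.
Set U(f, 3) = 32 and solve.
With h = 3: (3 − 2)^3 = 1, so (f − 2) = 32/1 = 32.
So f = 2 + 32 = 34.
Check: U(34, 3) = 32.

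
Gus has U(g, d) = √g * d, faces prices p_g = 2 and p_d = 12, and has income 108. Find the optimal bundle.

g* = 18, d* = 6

MU_g = 0.5·g^(-0.5)·d and MU_d = √g.
MRS = MU_g/MU_d = (0.5)·d/g.
Tangency: set MRS = p_g/p_d = 2/12 = 1/6.
So (0.5)·d/g = 1/6, i.e. d = (1/3)·g.
Substitute into the budget 2·g + 12·d = 108: 6·g = 108, so g* = 18.
Then d* = (1/3)·18 = 6.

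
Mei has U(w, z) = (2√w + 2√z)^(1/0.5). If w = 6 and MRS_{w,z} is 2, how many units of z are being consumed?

For CES with ρ = 0.5, MRS = √(z/w).
Setting √(z/6) = 2 gives z/6 = 4 and z = 24.

z = 24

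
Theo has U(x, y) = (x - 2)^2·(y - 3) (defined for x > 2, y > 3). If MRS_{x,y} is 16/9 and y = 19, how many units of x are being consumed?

x = 20

MU_x = 2·(x−2)·(y−3), MU_y = (x−2)^2.
MRS = (2/1)·(y−3)/(x−2).
Substitute y = 19: MRS = 32/(x − 2). Setting this equal to 16/9 gives x − 2 = 32/(16/9) = 18, so x = 20.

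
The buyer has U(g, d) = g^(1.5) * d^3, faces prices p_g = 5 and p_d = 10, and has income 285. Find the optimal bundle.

g* = 19, d* = 19

MU_g = 1.5·√g·d^3 and MU_d = 3·g^(1.5)·d^2.
MRS = MU_g/MU_d = (0.5)·d/g.
Tangency: set MRS = p_g/p_d = 5/10 = 0.5.
So (0.5)·d/g = 0.5, i.e. d = g.
Substitute into the budget 5·g + 10·d = 285: 15·g = 285, so g* = 19.
Then d* = 19.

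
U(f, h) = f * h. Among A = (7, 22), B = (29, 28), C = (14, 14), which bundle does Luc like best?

Bundle B

Evaluate utility at each bundle:
U(A) = 154.
U(B) = 812.
U(C) = 196.
Highest utility is B, so B ≻ C ≻ A.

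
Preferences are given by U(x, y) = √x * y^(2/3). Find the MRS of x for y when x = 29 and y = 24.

MRS = 18/29

MU_x = 0.5·x^(-0.5)·y^(2/3) and MU_y = 2/3·√x·y^(-1/3).
MRS = MU_x/MU_y = (0.75)·y/x.
At (29, 24): MRS = 18/29.
So at (29, 24) the consumer would give up 18/29 units of y for one more unit of x.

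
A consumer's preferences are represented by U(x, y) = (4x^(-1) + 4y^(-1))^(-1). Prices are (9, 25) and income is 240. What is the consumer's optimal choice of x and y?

For CES with ρ = -1, MRS = (y/x)^2.
Tangency: set MRS = p_x/p_y = 9/25.
So (y/x)^2 = 9/25; taking the square root, y/x = 0.6, i.e. y = 0.6·x.
Substitute into the budget 9·x + 25·y = 240: 24·x = 240, so x* = 10 and y* = 0.6·10 = 6.

x* = 10, y* = 6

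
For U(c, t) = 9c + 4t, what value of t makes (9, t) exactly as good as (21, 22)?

U(21, 22) = 277.
Set U(9, t) = 277 and solve.
9·9 + 4t = 277 ⇒ 4t = 196 ⇒ t = 49.
Check: U(9, 49) = 277.

t = 49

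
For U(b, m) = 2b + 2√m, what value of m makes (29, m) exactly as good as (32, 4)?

U(32, 4) = 68.
Set U(29, m) = 68 and solve.
With b = 29: 2√m = 68 − 2·29 = 10, so √m = 5 and m = 25.
Check: U(29, 25) = 68.

m = 25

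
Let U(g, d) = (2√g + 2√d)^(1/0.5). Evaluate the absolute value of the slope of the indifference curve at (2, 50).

MRS = 5

For CES with ρ = 0.5, MRS = √(d/g).
At (2, 50): MRS = 5.
So at (2, 50) the consumer would give up 5 units of d for one more unit of g.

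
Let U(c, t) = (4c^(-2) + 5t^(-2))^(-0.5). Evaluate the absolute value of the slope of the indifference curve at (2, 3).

MRS = 2.7

For CES with ρ = -2, MRS = (4/5)·(t/c)^3.
At (2, 3): MRS = 2.7.
So at (2, 3) the consumer would give up 2.7 units of t for one more unit of c.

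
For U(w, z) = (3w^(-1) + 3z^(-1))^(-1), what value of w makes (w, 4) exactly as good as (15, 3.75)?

w = 12

U depends on (w, z) only through S = 3w^(-1) + 3z^(-1), so equal utility means equal S. At (15, 3.75): S = 1.
With z = 4: 3·4^(-1) = 0.75, so 3w^(-1) = 1 − 0.75 = 0.25, i.e. w^(-1) = 1/12.
Hence w = 1/(1/12) = 12.
Check: U(12, 4) = 1.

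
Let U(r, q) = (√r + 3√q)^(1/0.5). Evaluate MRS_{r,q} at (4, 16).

For CES with ρ = 0.5, MRS = (1/3)·√(q/r).
At (4, 16): MRS = 2/3.
So at (4, 16) the consumer would give up 2/3 units of q for one more unit of r.

MRS = 2/3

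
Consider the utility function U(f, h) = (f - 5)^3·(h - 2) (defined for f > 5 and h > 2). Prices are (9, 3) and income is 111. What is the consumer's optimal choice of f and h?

MU_f = 3·(f−5)^2·(h−2), MU_h = (f−5)^3.
MRS = (3/1)·(h−2)/(f−5).
Tangency: set MRS = p_f/p_h = 9/3 = 3.
So (3/1)·(h − 2)/(f − 5) = 3, i.e. (h − 2) = (f − 5).
Rewrite the budget in excess-of-subsistence terms: 9·(f − 5) + 3·(h − 2) = 111 − 9·5 − 3·2 = 60.
Substituting, 12·(f − 5) = 60, so f − 5 = 5 and f* = 10.
Then h − 2 = 5, so h* = 7.

f* = 10, h* = 7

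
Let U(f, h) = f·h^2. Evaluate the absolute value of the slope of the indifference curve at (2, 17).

MRS = 4.25

MU_f = h^2 and MU_h = 2·f·h.
MRS = MU_f/MU_h = (1/2)·h/f.
At (2, 17): MRS = 4.25.
So at (2, 17) the consumer would give up 4.25 units of h for one more unit of f.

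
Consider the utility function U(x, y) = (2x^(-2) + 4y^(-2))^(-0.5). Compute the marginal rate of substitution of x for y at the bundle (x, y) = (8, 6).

For CES with ρ = -2, MRS = (2/4)·(y/x)^3.
At (8, 6): MRS = 27/128.
So at (8, 6) the consumer would give up 27/128 units of y for one more unit of x.

MRS = 27/128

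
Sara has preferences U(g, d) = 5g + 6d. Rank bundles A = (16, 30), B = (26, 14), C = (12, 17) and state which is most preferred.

Bundle A

Evaluate utility at each bundle:
U(A) = 260.
U(B) = 214.
U(C) = 162.
Highest utility is A, so A ≻ B ≻ C.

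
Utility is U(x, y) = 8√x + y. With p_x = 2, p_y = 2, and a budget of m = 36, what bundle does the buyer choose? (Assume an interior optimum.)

MU_x = 8/(2√x), MU_y = 1.
MRS = 8/(2√x) ÷ 1.
Tangency: set MRS = p_x/p_y = 2/2 = 1.
MRS depends only on x: 4/√x = 1 ⇒ √x = 4/1 = 4 ⇒ x* = 16.
From the budget, 2·y = 36 − 2·16 = 4, so y* = 2.

x* = 16, y* = 2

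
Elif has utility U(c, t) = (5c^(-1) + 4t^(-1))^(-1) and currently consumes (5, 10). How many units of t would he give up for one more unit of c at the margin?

For CES with ρ = -1, MRS = (5/4)·(t/c)^2.
At (5, 10): MRS = 5.
The indifference curve has slope −5 at this bundle.

MRS = 5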